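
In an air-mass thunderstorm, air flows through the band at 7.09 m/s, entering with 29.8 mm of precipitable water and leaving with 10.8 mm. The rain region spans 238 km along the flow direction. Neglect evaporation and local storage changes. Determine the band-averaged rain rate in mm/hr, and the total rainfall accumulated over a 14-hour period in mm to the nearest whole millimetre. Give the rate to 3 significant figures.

Column moisture flux per unit crosswind length is F = V × PW.
Inflow: F_in = 7.09 × 29.8 = 211.282 mm·m/s
Outflow: F_out = 7.09 × 10.8 = 76.572 mm·m/s
Steady-state rate R = (F_in − F_out)/L = (211.282 − 76.572) / 238000 m = 5.660e-04 mm/s.
R = 5.660e-04 × 3600 = 2.04 mm/hr.
Over 14 h: total = 2.04 × 14 = 28.56 ≈ 29 mm.

R ≈ 2.04 mm/hr; total ≈ 29 mm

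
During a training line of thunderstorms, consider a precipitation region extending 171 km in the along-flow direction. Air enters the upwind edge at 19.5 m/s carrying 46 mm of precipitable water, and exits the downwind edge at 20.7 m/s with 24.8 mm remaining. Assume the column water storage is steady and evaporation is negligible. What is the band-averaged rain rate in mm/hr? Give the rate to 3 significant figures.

Column moisture flux per unit crosswind length is F = V × PW.
Inflow: F_in = 19.5 × 46 = 897 mm·m/s
Outflow: F_out = 20.7 × 24.8 = 513.36 mm·m/s
Steady-state rate R = (F_in − F_out)/L = (897 − 513.36) / 171000 m = 2.244e-03 mm/s.
R = 2.244e-03 × 3600 = 8.08 mm/hr.

R ≈ 8.08 mm/hr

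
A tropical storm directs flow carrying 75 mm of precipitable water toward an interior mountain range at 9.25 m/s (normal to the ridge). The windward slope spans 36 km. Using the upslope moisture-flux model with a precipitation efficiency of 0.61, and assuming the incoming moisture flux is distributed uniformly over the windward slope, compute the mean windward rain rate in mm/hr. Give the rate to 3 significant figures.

Incoming column moisture flux per unit ridge length: F = V × PW = 9.25 × 75 = 693.75 mm·m/s.
Spread over the 36 km slope with efficiency ε = 0.61: R = ε·F/W = 0.61 × 693.75 / 36000 m = 1.176e-02 mm/s.
R = 1.176e-02 × 3600 = 42.3 mm/hr.

R ≈ 42.3 mm/hr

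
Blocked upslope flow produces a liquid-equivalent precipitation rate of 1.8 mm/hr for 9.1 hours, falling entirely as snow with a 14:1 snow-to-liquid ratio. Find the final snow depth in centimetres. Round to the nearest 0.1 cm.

snow depth ≈ 22.9 cm

Liquid-equivalent depth = 1.8 × 9.1 = 16.38 mm.
Snow depth = 16.38 mm × 14 = 229.32 mm = 22.9 cm.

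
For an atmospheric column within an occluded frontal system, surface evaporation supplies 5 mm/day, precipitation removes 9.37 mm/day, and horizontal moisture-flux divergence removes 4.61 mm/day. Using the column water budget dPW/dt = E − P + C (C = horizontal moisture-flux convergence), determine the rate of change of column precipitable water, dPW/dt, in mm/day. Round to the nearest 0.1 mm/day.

dPW/dt ≈ -9.0 mm/day

dPW/dt = E − P + C = 5 − 9.37 + (-4.61) = -9.0 mm/day.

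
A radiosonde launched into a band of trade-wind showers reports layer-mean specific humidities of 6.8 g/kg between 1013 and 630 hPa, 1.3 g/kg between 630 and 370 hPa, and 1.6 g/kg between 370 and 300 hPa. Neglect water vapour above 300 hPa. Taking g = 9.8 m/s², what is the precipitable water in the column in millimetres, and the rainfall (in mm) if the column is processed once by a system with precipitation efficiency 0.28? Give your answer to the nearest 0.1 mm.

Precipitable water is the column-integrated vapour mass per unit area: PW = (1/g) Σ q̄ Δp, with q in kg/kg and Δp in Pa (1 kg/m² of water = 1 mm).
Layer 1013–630 hPa: Δp = 383 hPa = 38300 Pa, q̄ = 0.0068 kg/kg → 0.0068 × 38300 / 9.8 = 26.58 mm
Layer 630–370 hPa: Δp = 260 hPa = 26000 Pa, q̄ = 0.0013 kg/kg → 0.0013 × 26000 / 9.8 = 3.45 mm
Layer 370–300 hPa: Δp = 70 hPa = 7000 Pa, q̄ = 0.0016 kg/kg → 0.0016 × 7000 / 9.8 = 1.14 mm
PW = 26.58 + 3.45 + 1.14 = 31.17 ≈ 31.2 mm.
Rainfall = ε × PW = 0.28 × 31.2 = 8.7 mm.

PW ≈ 31.2 mm; rainfall ≈ 8.7 mm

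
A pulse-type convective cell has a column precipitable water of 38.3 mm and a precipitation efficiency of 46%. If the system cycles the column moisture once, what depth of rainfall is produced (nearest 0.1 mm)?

Rainfall = ε × PW = 0.46 × 38.3 = 17.6 mm.

rainfall ≈ 17.6 mm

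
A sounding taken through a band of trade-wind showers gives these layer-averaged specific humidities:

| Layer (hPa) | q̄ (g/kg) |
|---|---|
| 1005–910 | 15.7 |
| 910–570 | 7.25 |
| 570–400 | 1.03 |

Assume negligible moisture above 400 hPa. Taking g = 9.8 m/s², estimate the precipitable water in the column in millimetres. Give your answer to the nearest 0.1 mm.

Precipitable water is the column-integrated vapour mass per unit area: PW = (1/g) Σ q̄ Δp, with q in kg/kg and Δp in Pa (1 kg/m² of water = 1 mm).
Layer 1005–910 hPa: Δp = 95 hPa = 9500 Pa, q̄ = 0.0157 kg/kg → 0.0157 × 9500 / 9.8 = 15.22 mm
Layer 910–570 hPa: Δp = 340 hPa = 34000 Pa, q̄ = 0.00725 kg/kg → 0.00725 × 34000 / 9.8 = 25.15 mm
Layer 570–400 hPa: Δp = 170 hPa = 17000 Pa, q̄ = 0.00103 kg/kg → 0.00103 × 17000 / 9.8 = 1.79 mm
PW = 15.22 + 25.15 + 1.79 = 42.16 ≈ 42.2 mm.

PW ≈ 42.2 mm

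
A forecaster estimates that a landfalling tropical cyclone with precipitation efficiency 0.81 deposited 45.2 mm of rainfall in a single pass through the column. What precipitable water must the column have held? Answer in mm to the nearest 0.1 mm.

PW ≈ 55.8 mm

PW = rainfall / ε = 45.2 / 0.81 = 55.8 mm.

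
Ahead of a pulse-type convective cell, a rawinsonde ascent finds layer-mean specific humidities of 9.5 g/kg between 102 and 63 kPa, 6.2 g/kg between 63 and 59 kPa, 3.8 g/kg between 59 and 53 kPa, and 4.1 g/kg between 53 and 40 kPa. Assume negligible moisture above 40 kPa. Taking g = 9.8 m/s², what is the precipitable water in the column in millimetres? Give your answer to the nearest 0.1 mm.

PW ≈ 48.1 mm

Precipitable water is the column-integrated vapour mass per unit area: PW = (1/g) Σ q̄ Δp, with q in kg/kg and Δp in Pa (1 kg/m² of water = 1 mm).
Layer 102–63 kPa: Δp = 390 hPa = 39000 Pa, q̄ = 0.0095 kg/kg → 0.0095 × 39000 / 9.8 = 37.81 mm
Layer 63–59 kPa: Δp = 40 hPa = 4000 Pa, q̄ = 0.0062 kg/kg → 0.0062 × 4000 / 9.8 = 2.53 mm
Layer 59–53 kPa: Δp = 60 hPa = 6000 Pa, q̄ = 0.0038 kg/kg → 0.0038 × 6000 / 9.8 = 2.33 mm
Layer 53–40 kPa: Δp = 130 hPa = 13000 Pa, q̄ = 0.0041 kg/kg → 0.0041 × 13000 / 9.8 = 5.44 mm
PW = 37.81 + 2.53 + 2.33 + 5.44 = 48.11 ≈ 48.1 mm.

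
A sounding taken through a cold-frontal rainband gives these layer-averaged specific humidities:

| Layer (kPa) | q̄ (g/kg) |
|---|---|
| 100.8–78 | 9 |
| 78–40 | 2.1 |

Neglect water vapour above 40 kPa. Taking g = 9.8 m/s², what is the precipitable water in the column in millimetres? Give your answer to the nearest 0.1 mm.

PW ≈ 29.1 mm

Precipitable water is the column-integrated vapour mass per unit area: PW = (1/g) Σ q̄ Δp, with q in kg/kg and Δp in Pa (1 kg/m² of water = 1 mm).
Layer 100.8–78 kPa: Δp = 228 hPa = 22800 Pa, q̄ = 0.009 kg/kg → 0.009 × 22800 / 9.8 = 20.94 mm
Layer 78–40 kPa: Δp = 380 hPa = 38000 Pa, q̄ = 0.0021 kg/kg → 0.0021 × 38000 / 9.8 = 8.14 mm
PW = 20.94 + 8.14 = 29.08 ≈ 29.1 mm.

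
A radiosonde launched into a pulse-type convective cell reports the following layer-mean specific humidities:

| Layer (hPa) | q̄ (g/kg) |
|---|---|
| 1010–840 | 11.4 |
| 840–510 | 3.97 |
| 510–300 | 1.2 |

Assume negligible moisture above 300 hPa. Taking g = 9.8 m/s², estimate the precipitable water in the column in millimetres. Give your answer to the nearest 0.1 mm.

PW ≈ 35.7 mm

Precipitable water is the column-integrated vapour mass per unit area: PW = (1/g) Σ q̄ Δp, with q in kg/kg and Δp in Pa (1 kg/m² of water = 1 mm).
Layer 1010–840 hPa: Δp = 170 hPa = 17000 Pa, q̄ = 0.0114 kg/kg → 0.0114 × 17000 / 9.8 = 19.78 mm
Layer 840–510 hPa: Δp = 330 hPa = 33000 Pa, q̄ = 0.00397 kg/kg → 0.00397 × 33000 / 9.8 = 13.37 mm
Layer 510–300 hPa: Δp = 210 hPa = 21000 Pa, q̄ = 0.0012 kg/kg → 0.0012 × 21000 / 9.8 = 2.57 mm
PW = 19.78 + 13.37 + 2.57 = 35.72 ≈ 35.7 mm.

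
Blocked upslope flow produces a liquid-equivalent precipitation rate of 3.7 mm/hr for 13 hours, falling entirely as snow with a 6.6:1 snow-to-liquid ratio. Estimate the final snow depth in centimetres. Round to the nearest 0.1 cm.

Liquid-equivalent depth = 3.7 × 13 = 48.1 mm.
Snow depth = 48.1 mm × 6.6 = 317.46 mm = 31.7 cm.

snow depth ≈ 31.7 cm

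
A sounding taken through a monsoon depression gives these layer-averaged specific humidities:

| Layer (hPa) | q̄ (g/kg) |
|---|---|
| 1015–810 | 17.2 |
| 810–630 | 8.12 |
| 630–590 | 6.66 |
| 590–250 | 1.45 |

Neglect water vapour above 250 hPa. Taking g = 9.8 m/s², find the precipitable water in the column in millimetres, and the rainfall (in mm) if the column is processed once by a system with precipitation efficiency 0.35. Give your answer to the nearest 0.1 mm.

Precipitable water is the column-integrated vapour mass per unit area: PW = (1/g) Σ q̄ Δp, with q in kg/kg and Δp in Pa (1 kg/m² of water = 1 mm).
Layer 1015–810 hPa: Δp = 205 hPa = 20500 Pa, q̄ = 0.0172 kg/kg → 0.0172 × 20500 / 9.8 = 35.98 mm
Layer 810–630 hPa: Δp = 180 hPa = 18000 Pa, q̄ = 0.00812 kg/kg → 0.00812 × 18000 / 9.8 = 14.91 mm
Layer 630–590 hPa: Δp = 40 hPa = 4000 Pa, q̄ = 0.00666 kg/kg → 0.00666 × 4000 / 9.8 = 2.72 mm
Layer 590–250 hPa: Δp = 340 hPa = 34000 Pa, q̄ = 0.00145 kg/kg → 0.00145 × 34000 / 9.8 = 5.03 mm
PW = 35.98 + 14.91 + 2.72 + 5.03 = 58.64 ≈ 58.6 mm.
Rainfall = ε × PW = 0.35 × 58.6 = 20.5 mm.

PW ≈ 58.6 mm; rainfall ≈ 20.5 mm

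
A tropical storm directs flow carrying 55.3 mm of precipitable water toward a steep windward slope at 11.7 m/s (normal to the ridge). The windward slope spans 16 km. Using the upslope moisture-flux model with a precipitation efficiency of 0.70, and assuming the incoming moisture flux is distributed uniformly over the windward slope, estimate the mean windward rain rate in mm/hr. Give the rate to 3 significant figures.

Incoming column moisture flux per unit ridge length: F = V × PW = 11.7 × 55.3 = 647.01 mm·m/s.
Spread over the 16 km slope with efficiency ε = 0.70: R = ε·F/W = 0.70 × 647.01 / 16000 m = 2.831e-02 mm/s.
R = 2.831e-02 × 3600 = 102 mm/hr.

R ≈ 102 mm/hr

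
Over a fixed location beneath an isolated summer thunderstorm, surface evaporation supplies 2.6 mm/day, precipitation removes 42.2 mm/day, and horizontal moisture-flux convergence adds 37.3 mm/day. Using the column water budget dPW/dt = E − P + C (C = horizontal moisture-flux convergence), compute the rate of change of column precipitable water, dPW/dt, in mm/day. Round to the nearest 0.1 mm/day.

dPW/dt = E − P + C = 2.6 − 42.2 + (37.3) = -2.3 mm/day.

dPW/dt ≈ -2.3 mm/day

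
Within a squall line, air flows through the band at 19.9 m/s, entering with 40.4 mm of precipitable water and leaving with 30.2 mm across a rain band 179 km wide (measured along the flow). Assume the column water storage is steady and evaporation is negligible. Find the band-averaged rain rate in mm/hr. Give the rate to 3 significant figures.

R ≈ 4.08 mm/hr

Column moisture flux per unit crosswind length is F = V × PW.
Inflow: F_in = 19.9 × 40.4 = 803.96 mm·m/s
Outflow: F_out = 19.9 × 30.2 = 600.98 mm·m/s
Steady-state rate R = (F_in − F_out)/L = (803.96 − 600.98) / 179000 m = 1.134e-03 mm/s.
R = 1.134e-03 × 3600 = 4.08 mm/hr.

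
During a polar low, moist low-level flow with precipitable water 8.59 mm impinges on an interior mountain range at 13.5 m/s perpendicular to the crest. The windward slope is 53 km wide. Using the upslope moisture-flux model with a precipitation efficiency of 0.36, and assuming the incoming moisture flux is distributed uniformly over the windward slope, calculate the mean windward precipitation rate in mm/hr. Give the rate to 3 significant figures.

R ≈ 2.84 mm/hr

Incoming column moisture flux per unit ridge length: F = V × PW = 13.5 × 8.59 = 115.965 mm·m/s.
Spread over the 53 km slope with efficiency ε = 0.36: R = ε·F/W = 0.36 × 115.965 / 53000 m = 7.877e-04 mm/s.
R = 7.877e-04 × 3600 = 2.84 mm/hr.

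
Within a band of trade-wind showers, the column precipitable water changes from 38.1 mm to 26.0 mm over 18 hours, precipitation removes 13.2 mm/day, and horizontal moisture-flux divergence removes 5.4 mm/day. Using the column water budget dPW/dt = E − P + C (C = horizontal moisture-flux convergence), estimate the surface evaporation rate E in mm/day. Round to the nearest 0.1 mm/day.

dPW/dt = (26.0 − 38.1) mm / (18/24 day) = -16.133 mm/day.
E = dPW/dt + P − C = (-16.133) + 13.2 − (-5.4) = 2.5 mm/day.

E ≈ 2.5 mm/day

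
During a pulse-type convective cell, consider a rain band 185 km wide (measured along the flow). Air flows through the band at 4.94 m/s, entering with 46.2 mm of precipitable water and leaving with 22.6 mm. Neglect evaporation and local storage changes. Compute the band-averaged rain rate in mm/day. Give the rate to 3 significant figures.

R ≈ 54.4 mm/day

Column moisture flux per unit crosswind length is F = V × PW.
Inflow: F_in = 4.94 × 46.2 = 228.228 mm·m/s
Outflow: F_out = 4.94 × 22.6 = 111.644 mm·m/s
Steady-state rate R = (F_in − F_out)/L = (228.228 − 111.644) / 185000 m = 6.302e-04 mm/s.
R = 6.302e-04 × 3600 × 24 = 54.4 mm/day.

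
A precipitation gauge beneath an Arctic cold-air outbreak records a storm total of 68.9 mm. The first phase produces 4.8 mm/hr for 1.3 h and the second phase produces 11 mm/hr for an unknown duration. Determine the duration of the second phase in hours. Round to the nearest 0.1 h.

Known phases: 4.8 × 1.3 = 6.24 mm.
Remaining depth = 68.9 − 6.24 = 62.66 mm.
Duration = 62.66 / 11 = 5.7 h.

duration ≈ 5.7 h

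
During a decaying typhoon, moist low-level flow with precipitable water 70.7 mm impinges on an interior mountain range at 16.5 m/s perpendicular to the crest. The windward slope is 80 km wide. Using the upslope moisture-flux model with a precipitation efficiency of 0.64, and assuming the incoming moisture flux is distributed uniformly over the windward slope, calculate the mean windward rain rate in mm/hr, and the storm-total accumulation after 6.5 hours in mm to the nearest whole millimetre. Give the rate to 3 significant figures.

Incoming column moisture flux per unit ridge length: F = V × PW = 16.5 × 70.7 = 1166.55 mm·m/s.
Spread over the 80 km slope with efficiency ε = 0.64: R = ε·F/W = 0.64 × 1166.55 / 80000 m = 9.332e-03 mm/s.
R = 9.332e-03 × 3600 = 33.6 mm/hr.
Over 6.5 h: total = 33.6 × 6.5 = 218.4 ≈ 218 mm.

R ≈ 33.6 mm/hr; total ≈ 218 mm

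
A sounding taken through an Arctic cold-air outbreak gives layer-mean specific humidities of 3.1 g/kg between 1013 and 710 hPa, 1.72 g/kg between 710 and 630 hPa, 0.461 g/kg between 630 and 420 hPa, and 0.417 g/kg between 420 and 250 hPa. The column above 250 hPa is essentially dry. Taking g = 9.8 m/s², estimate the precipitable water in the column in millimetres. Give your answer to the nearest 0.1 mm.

PW ≈ 12.7 mm

Precipitable water is the column-integrated vapour mass per unit area: PW = (1/g) Σ q̄ Δp, with q in kg/kg and Δp in Pa (1 kg/m² of water = 1 mm).
Layer 1013–710 hPa: Δp = 303 hPa = 30300 Pa, q̄ = 0.0031 kg/kg → 0.0031 × 30300 / 9.8 = 9.58 mm
Layer 710–630 hPa: Δp = 80 hPa = 8000 Pa, q̄ = 0.00172 kg/kg → 0.00172 × 8000 / 9.8 = 1.40 mm
Layer 630–420 hPa: Δp = 210 hPa = 21000 Pa, q̄ = 0.000461 kg/kg → 0.000461 × 21000 / 9.8 = 0.99 mm
Layer 420–250 hPa: Δp = 170 hPa = 17000 Pa, q̄ = 0.000417 kg/kg → 0.000417 × 17000 / 9.8 = 0.72 mm
PW = 9.58 + 1.40 + 0.99 + 0.72 = 12.69 ≈ 12.7 mm.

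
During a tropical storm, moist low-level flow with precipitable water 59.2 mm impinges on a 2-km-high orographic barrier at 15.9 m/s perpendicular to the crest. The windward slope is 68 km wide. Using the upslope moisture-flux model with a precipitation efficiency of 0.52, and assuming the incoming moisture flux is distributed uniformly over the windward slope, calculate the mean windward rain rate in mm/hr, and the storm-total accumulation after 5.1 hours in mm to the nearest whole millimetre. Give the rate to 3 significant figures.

Incoming column moisture flux per unit ridge length: F = V × PW = 15.9 × 59.2 = 941.28 mm·m/s.
Spread over the 68 km slope with efficiency ε = 0.52: R = ε·F/W = 0.52 × 941.28 / 68000 m = 7.198e-03 mm/s.
R = 7.198e-03 × 3600 = 25.9 mm/hr.
Over 5.1 h: total = 25.9 × 5.1 = 132.09 ≈ 132 mm.

R ≈ 25.9 mm/hr; total ≈ 132 mm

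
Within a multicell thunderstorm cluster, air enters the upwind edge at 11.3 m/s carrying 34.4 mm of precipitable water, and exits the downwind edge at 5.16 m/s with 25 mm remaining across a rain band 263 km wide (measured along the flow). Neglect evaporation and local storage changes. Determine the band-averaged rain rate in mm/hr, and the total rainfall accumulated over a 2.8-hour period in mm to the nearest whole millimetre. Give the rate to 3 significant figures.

Column moisture flux per unit crosswind length is F = V × PW.
Inflow: F_in = 11.3 × 34.4 = 388.72 mm·m/s
Outflow: F_out = 5.16 × 25 = 129 mm·m/s
Steady-state rate R = (F_in − F_out)/L = (388.72 − 129) / 263000 m = 9.875e-04 mm/s.
R = 9.875e-04 × 3600 = 3.56 mm/hr.
Over 2.8 h: total = 3.56 × 2.8 = 9.968 ≈ 10 mm.

R ≈ 3.56 mm/hr; total ≈ 10 mm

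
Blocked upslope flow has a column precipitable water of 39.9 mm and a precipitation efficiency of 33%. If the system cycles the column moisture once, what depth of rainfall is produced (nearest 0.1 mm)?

rainfall ≈ 13.2 mm

Rainfall = ε × PW = 0.33 × 39.9 = 13.2 mm.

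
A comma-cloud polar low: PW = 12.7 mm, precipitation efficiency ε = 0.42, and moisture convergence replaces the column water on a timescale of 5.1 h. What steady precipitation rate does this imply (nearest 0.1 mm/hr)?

R ≈ 1.0 mm/hr

Each overturning extracts ε × PW = 0.42 × 12.7 = 5.334 mm.
Rate = ε·PW / τ = 5.334 / 5.1 h = 1.0 mm/hr.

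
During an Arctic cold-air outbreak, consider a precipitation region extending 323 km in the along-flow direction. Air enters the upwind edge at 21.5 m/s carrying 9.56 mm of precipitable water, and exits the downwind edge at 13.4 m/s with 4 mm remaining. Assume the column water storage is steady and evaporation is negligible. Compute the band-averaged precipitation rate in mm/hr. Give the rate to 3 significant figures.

R ≈ 1.69 mm/hr

Column moisture flux per unit crosswind length is F = V × PW.
Inflow: F_in = 21.5 × 9.56 = 205.54 mm·m/s
Outflow: F_out = 13.4 × 4 = 53.6 mm·m/s
Steady-state rate R = (F_in − F_out)/L = (205.54 − 53.6) / 323000 m = 4.704e-04 mm/s.
R = 4.704e-04 × 3600 = 1.69 mm/hr.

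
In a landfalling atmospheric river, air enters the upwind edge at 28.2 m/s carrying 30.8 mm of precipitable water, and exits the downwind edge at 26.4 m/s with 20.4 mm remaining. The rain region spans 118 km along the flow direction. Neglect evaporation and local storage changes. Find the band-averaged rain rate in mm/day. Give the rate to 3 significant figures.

Column moisture flux per unit crosswind length is F = V × PW.
Inflow: F_in = 28.2 × 30.8 = 868.56 mm·m/s
Outflow: F_out = 26.4 × 20.4 = 538.56 mm·m/s
Steady-state rate R = (F_in − F_out)/L = (868.56 − 538.56) / 118000 m = 2.797e-03 mm/s.
R = 2.797e-03 × 3600 × 24 = 242 mm/day.

R ≈ 242 mm/day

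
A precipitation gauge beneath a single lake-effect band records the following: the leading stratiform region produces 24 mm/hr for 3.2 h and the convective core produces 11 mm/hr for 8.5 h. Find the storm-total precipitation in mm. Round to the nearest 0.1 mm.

Total = Σ Rᵢ Δtᵢ = 24 × 3.2 + 11 × 8.5
      = 76.8 + 93.5 = 170.3 mm.

total ≈ 170.3 mm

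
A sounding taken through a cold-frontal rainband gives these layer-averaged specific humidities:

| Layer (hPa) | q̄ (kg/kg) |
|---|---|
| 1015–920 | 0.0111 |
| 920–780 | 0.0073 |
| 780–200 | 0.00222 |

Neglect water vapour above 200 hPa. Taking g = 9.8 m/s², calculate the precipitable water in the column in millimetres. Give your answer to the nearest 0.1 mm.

PW ≈ 34.3 mm

Precipitable water is the column-integrated vapour mass per unit area: PW = (1/g) Σ q̄ Δp, with q in kg/kg and Δp in Pa (1 kg/m² of water = 1 mm).
Layer 1015–920 hPa: Δp = 95 hPa = 9500 Pa, q̄ = 0.0111 kg/kg → 0.0111 × 9500 / 9.8 = 10.76 mm
Layer 920–780 hPa: Δp = 140 hPa = 14000 Pa, q̄ = 0.0073 kg/kg → 0.0073 × 14000 / 9.8 = 10.43 mm
Layer 780–200 hPa: Δp = 580 hPa = 58000 Pa, q̄ = 0.00222 kg/kg → 0.00222 × 58000 / 9.8 = 13.14 mm
PW = 10.76 + 10.43 + 13.14 = 34.33 ≈ 34.3 mm.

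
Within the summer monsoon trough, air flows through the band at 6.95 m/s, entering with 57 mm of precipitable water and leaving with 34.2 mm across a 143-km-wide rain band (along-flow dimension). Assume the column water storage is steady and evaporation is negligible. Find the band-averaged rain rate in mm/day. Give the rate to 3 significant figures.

R ≈ 95.7 mm/day

Column moisture flux per unit crosswind length is F = V × PW.
Inflow: F_in = 6.95 × 57 = 396.15 mm·m/s
Outflow: F_out = 6.95 × 34.2 = 237.69 mm·m/s
Steady-state rate R = (F_in − F_out)/L = (396.15 − 237.69) / 143000 m = 1.108e-03 mm/s.
R = 1.108e-03 × 3600 × 24 = 95.7 mm/day.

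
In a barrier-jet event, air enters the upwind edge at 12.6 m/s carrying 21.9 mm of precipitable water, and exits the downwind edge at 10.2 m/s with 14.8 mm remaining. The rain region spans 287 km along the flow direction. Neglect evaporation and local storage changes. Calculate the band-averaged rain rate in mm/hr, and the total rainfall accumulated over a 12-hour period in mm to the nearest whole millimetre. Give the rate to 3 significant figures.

Column moisture flux per unit crosswind length is F = V × PW.
Inflow: F_in = 12.6 × 21.9 = 275.94 mm·m/s
Outflow: F_out = 10.2 × 14.8 = 150.96 mm·m/s
Steady-state rate R = (F_in − F_out)/L = (275.94 − 150.96) / 287000 m = 4.355e-04 mm/s.
R = 4.355e-04 × 3600 = 1.57 mm/hr.
Over 12 h: total = 1.57 × 12 = 18.84 ≈ 19 mm.

R ≈ 1.57 mm/hr; total ≈ 19 mm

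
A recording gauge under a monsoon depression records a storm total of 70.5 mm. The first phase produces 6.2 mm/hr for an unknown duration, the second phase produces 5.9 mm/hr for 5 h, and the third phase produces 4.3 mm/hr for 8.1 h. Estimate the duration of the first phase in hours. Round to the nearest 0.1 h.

Known phases: 5.9 × 5 + 4.3 × 8.1 = 29.5 + 34.83 = 64.33 mm.
Remaining depth = 70.5 − 64.33 = 6.17 mm.
Duration = 6.17 / 6.2 = 1.0 h.

duration ≈ 1.0 h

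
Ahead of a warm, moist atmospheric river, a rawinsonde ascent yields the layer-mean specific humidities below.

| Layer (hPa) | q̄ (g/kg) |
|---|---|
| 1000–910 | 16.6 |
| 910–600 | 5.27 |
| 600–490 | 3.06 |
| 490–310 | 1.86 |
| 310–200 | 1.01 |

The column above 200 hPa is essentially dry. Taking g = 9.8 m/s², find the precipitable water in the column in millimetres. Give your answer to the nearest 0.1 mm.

Precipitable water is the column-integrated vapour mass per unit area: PW = (1/g) Σ q̄ Δp, with q in kg/kg and Δp in Pa (1 kg/m² of water = 1 mm).
Layer 1000–910 hPa: Δp = 90 hPa = 9000 Pa, q̄ = 0.0166 kg/kg → 0.0166 × 9000 / 9.8 = 15.24 mm
Layer 910–600 hPa: Δp = 310 hPa = 31000 Pa, q̄ = 0.00527 kg/kg → 0.00527 × 31000 / 9.8 = 16.67 mm
Layer 600–490 hPa: Δp = 110 hPa = 11000 Pa, q̄ = 0.00306 kg/kg → 0.00306 × 11000 / 9.8 = 3.43 mm
Layer 490–310 hPa: Δp = 180 hPa = 18000 Pa, q̄ = 0.00186 kg/kg → 0.00186 × 18000 / 9.8 = 3.42 mm
Layer 310–200 hPa: Δp = 110 hPa = 11000 Pa, q̄ = 0.00101 kg/kg → 0.00101 × 11000 / 9.8 = 1.13 mm
PW = 15.24 + 16.67 + 3.43 + 3.42 + 1.13 = 39.89 ≈ 39.9 mm.

PW ≈ 39.9 mm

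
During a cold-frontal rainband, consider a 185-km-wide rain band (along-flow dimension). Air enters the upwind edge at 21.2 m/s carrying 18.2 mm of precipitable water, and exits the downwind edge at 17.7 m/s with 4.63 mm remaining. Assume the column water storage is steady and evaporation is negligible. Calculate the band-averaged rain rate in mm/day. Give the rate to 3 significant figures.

R ≈ 142 mm/day

Column moisture flux per unit crosswind length is F = V × PW.
Inflow: F_in = 21.2 × 18.2 = 385.84 mm·m/s
Outflow: F_out = 17.7 × 4.63 = 81.951 mm·m/s
Steady-state rate R = (F_in − F_out)/L = (385.84 − 81.951) / 185000 m = 1.643e-03 mm/s.
R = 1.643e-03 × 3600 × 24 = 142 mm/day.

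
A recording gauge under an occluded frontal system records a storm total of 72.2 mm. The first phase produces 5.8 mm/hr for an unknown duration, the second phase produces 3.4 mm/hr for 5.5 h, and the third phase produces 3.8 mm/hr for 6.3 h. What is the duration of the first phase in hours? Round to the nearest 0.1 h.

Known phases: 3.4 × 5.5 + 3.8 × 6.3 = 18.7 + 23.94 = 42.64 mm.
Remaining depth = 72.2 − 42.64 = 29.56 mm.
Duration = 29.56 / 5.8 = 5.1 h.

duration ≈ 5.1 h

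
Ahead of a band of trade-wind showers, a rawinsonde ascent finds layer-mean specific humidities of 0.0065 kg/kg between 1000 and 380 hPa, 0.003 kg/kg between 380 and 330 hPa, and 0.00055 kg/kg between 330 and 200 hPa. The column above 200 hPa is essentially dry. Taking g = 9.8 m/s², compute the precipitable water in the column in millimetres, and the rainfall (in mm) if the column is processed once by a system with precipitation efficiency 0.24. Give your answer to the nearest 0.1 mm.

Precipitable water is the column-integrated vapour mass per unit area: PW = (1/g) Σ q̄ Δp, with q in kg/kg and Δp in Pa (1 kg/m² of water = 1 mm).
Layer 1000–380 hPa: Δp = 620 hPa = 62000 Pa, q̄ = 0.0065 kg/kg → 0.0065 × 62000 / 9.8 = 41.12 mm
Layer 380–330 hPa: Δp = 50 hPa = 5000 Pa, q̄ = 0.003 kg/kg → 0.003 × 5000 / 9.8 = 1.53 mm
Layer 330–200 hPa: Δp = 130 hPa = 13000 Pa, q̄ = 0.00055 kg/kg → 0.00055 × 13000 / 9.8 = 0.73 mm
PW = 41.12 + 1.53 + 0.73 = 43.38 ≈ 43.4 mm.
Rainfall = ε × PW = 0.24 × 43.4 = 10.4 mm.

PW ≈ 43.4 mm; rainfall ≈ 10.4 mm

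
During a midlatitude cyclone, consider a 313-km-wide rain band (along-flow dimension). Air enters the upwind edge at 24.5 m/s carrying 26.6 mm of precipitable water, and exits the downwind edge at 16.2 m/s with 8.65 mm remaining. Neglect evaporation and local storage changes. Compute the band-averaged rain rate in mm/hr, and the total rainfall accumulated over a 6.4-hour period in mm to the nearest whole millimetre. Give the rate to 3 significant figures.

Column moisture flux per unit crosswind length is F = V × PW.
Inflow: F_in = 24.5 × 26.6 = 651.7 mm·m/s
Outflow: F_out = 16.2 × 8.65 = 140.13 mm·m/s
Steady-state rate R = (F_in − F_out)/L = (651.7 − 140.13) / 313000 m = 1.634e-03 mm/s.
R = 1.634e-03 × 3600 = 5.88 mm/hr.
Over 6.4 h: total = 5.88 × 6.4 = 37.632 ≈ 38 mm.

R ≈ 5.88 mm/hr; total ≈ 38 mm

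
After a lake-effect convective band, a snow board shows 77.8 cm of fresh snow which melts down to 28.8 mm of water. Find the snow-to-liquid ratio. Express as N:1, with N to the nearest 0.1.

Ratio = snow depth / SWE = 778 mm / 28.8 mm = 27.0, i.e. 27.0:1.

ratio ≈ 27.0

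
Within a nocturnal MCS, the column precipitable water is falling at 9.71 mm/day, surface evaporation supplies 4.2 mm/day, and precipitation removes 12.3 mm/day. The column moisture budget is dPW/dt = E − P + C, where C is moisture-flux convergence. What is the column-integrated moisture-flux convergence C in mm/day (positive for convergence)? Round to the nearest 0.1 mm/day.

dPW/dt = -9.71 mm/day.
C = dPW/dt − E + P = (-9.71) − 4.2 + 12.3 = -1.6 mm/day.

C ≈ -1.6 mm/day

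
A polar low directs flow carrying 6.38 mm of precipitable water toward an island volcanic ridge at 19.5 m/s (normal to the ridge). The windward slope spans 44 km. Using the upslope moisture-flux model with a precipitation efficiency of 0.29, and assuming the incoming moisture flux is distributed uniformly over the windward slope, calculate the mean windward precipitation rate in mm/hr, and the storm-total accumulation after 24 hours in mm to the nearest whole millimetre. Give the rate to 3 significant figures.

R ≈ 2.95 mm/hr; total ≈ 71 mm

Incoming column moisture flux per unit ridge length: F = V × PW = 19.5 × 6.38 = 124.41 mm·m/s.
Spread over the 44 km slope with efficiency ε = 0.29: R = ε·F/W = 0.29 × 124.41 / 44000 m = 8.200e-04 mm/s.
R = 8.200e-04 × 3600 = 2.95 mm/hr.
Over 24 h: total = 2.95 × 24 = 70.8 ≈ 71 mm.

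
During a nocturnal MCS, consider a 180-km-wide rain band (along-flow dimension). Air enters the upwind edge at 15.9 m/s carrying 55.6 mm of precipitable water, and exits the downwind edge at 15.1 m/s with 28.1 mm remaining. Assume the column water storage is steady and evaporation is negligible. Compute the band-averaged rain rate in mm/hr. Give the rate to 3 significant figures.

R ≈ 9.19 mm/hr

Column moisture flux per unit crosswind length is F = V × PW.
Inflow: F_in = 15.9 × 55.6 = 884.04 mm·m/s
Outflow: F_out = 15.1 × 28.1 = 424.31 mm·m/s
Steady-state rate R = (F_in − F_out)/L = (884.04 − 424.31) / 180000 m = 2.554e-03 mm/s.
R = 2.554e-03 × 3600 = 9.19 mm/hr.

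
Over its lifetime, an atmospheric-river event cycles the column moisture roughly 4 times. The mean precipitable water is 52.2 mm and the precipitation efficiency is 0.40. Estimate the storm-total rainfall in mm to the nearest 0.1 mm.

Each cycle deposits ε × PW = 0.40 × 52.2 = 20.88 mm.
Over 4 cycles: 4 × 20.88 = 83.5 mm.

rainfall ≈ 83.5 mm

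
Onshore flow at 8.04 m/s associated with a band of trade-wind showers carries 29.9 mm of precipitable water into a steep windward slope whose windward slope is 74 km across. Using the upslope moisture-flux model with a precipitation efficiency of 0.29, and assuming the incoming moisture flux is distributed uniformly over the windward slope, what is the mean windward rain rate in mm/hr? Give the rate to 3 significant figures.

Incoming column moisture flux per unit ridge length: F = V × PW = 8.04 × 29.9 = 240.396 mm·m/s.
Spread over the 74 km slope with efficiency ε = 0.29: R = ε·F/W = 0.29 × 240.396 / 74000 m = 9.421e-04 mm/s.
R = 9.421e-04 × 3600 = 3.39 mm/hr.

R ≈ 3.39 mm/hr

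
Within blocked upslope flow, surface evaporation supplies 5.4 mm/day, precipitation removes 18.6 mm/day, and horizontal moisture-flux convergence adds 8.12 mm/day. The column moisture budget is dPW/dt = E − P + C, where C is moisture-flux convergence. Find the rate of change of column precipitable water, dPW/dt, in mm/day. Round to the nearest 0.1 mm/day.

dPW/dt ≈ -5.1 mm/day

dPW/dt = E − P + C = 5.4 − 18.6 + (8.12) = -5.1 mm/day.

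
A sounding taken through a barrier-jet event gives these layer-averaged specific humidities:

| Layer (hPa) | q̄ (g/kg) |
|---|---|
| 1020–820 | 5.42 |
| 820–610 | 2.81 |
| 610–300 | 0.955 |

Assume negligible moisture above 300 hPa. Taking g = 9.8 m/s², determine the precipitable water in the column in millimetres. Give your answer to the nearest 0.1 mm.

Precipitable water is the column-integrated vapour mass per unit area: PW = (1/g) Σ q̄ Δp, with q in kg/kg and Δp in Pa (1 kg/m² of water = 1 mm).
Layer 1020–820 hPa: Δp = 200 hPa = 20000 Pa, q̄ = 0.00542 kg/kg → 0.00542 × 20000 / 9.8 = 11.06 mm
Layer 820–610 hPa: Δp = 210 hPa = 21000 Pa, q̄ = 0.00281 kg/kg → 0.00281 × 21000 / 9.8 = 6.02 mm
Layer 610–300 hPa: Δp = 310 hPa = 31000 Pa, q̄ = 0.000955 kg/kg → 0.000955 × 31000 / 9.8 = 3.02 mm
PW = 11.06 + 6.02 + 3.02 = 20.10 ≈ 20.1 mm.

PW ≈ 20.1 mm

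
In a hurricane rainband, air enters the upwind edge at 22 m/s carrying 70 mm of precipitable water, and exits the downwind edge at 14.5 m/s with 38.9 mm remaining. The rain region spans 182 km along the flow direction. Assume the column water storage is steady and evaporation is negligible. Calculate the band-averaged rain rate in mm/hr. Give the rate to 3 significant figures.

Column moisture flux per unit crosswind length is F = V × PW.
Inflow: F_in = 22 × 70 = 1540 mm·m/s
Outflow: F_out = 14.5 × 38.9 = 564.05 mm·m/s
Steady-state rate R = (F_in − F_out)/L = (1540 − 564.05) / 182000 m = 5.362e-03 mm/s.
R = 5.362e-03 × 3600 = 19.3 mm/hr.

R ≈ 19.3 mm/hr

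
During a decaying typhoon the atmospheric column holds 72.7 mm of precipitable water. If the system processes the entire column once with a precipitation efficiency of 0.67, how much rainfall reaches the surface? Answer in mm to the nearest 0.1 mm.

rainfall ≈ 48.7 mm

Rainfall = ε × PW = 0.67 × 72.7 = 48.7 mm.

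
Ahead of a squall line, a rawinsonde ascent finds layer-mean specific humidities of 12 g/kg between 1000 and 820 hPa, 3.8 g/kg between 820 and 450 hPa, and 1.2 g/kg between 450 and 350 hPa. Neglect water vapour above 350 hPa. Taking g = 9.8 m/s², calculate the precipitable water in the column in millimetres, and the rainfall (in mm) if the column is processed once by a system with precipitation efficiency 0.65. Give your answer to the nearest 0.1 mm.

PW ≈ 37.6 mm; rainfall ≈ 24.4 mm

Precipitable water is the column-integrated vapour mass per unit area: PW = (1/g) Σ q̄ Δp, with q in kg/kg and Δp in Pa (1 kg/m² of water = 1 mm).
Layer 1000–820 hPa: Δp = 180 hPa = 18000 Pa, q̄ = 0.012 kg/kg → 0.012 × 18000 / 9.8 = 22.04 mm
Layer 820–450 hPa: Δp = 370 hPa = 37000 Pa, q̄ = 0.0038 kg/kg → 0.0038 × 37000 / 9.8 = 14.35 mm
Layer 450–350 hPa: Δp = 100 hPa = 10000 Pa, q̄ = 0.0012 kg/kg → 0.0012 × 10000 / 9.8 = 1.22 mm
PW = 22.04 + 14.35 + 1.22 = 37.61 ≈ 37.6 mm.
Rainfall = ε × PW = 0.65 × 37.6 = 24.4 mm.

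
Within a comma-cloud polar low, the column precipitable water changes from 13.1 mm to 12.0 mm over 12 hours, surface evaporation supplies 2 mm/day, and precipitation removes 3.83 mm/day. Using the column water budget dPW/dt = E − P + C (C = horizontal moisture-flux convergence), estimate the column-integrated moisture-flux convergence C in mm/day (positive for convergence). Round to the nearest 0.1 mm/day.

C ≈ -0.4 mm/day

dPW/dt = (12.0 − 13.1) mm / (12/24 day) = -2.200 mm/day.
C = dPW/dt − E + P = (-2.200) − 2 + 3.83 = -0.4 mm/day.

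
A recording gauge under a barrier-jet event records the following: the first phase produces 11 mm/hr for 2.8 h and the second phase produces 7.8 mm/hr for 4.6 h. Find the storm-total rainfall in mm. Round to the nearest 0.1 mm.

total ≈ 66.7 mm

Total = Σ Rᵢ Δtᵢ = 11 × 2.8 + 7.8 × 4.6
      = 30.8 + 35.88 = 66.7 mm.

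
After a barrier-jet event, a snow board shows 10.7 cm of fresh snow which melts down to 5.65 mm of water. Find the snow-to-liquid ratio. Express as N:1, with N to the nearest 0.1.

ratio ≈ 18.9

Ratio = snow depth / SWE = 107 mm / 5.65 mm = 18.9, i.e. 18.9:1.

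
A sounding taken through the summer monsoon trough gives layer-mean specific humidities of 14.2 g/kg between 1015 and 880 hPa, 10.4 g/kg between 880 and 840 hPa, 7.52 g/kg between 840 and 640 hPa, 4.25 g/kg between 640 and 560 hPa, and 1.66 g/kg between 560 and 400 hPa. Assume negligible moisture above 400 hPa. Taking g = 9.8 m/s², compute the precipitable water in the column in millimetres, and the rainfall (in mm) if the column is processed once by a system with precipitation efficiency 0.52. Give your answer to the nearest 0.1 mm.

Precipitable water is the column-integrated vapour mass per unit area: PW = (1/g) Σ q̄ Δp, with q in kg/kg and Δp in Pa (1 kg/m² of water = 1 mm).
Layer 1015–880 hPa: Δp = 135 hPa = 13500 Pa, q̄ = 0.0142 kg/kg → 0.0142 × 13500 / 9.8 = 19.56 mm
Layer 880–840 hPa: Δp = 40 hPa = 4000 Pa, q̄ = 0.0104 kg/kg → 0.0104 × 4000 / 9.8 = 4.24 mm
Layer 840–640 hPa: Δp = 200 hPa = 20000 Pa, q̄ = 0.00752 kg/kg → 0.00752 × 20000 / 9.8 = 15.35 mm
Layer 640–560 hPa: Δp = 80 hPa = 8000 Pa, q̄ = 0.00425 kg/kg → 0.00425 × 8000 / 9.8 = 3.47 mm
Layer 560–400 hPa: Δp = 160 hPa = 16000 Pa, q̄ = 0.00166 kg/kg → 0.00166 × 16000 / 9.8 = 2.71 mm
PW = 19.56 + 4.24 + 15.35 + 3.47 + 2.71 = 45.33 ≈ 45.3 mm.
Rainfall = ε × PW = 0.52 × 45.3 = 23.6 mm.

PW ≈ 45.3 mm; rainfall ≈ 23.6 mm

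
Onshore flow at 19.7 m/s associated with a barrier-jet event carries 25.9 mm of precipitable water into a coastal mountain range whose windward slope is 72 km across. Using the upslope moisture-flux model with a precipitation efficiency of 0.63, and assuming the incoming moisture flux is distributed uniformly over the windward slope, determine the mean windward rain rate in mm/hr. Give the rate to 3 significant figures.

Incoming column moisture flux per unit ridge length: F = V × PW = 19.7 × 25.9 = 510.23 mm·m/s.
Spread over the 72 km slope with efficiency ε = 0.63: R = ε·F/W = 0.63 × 510.23 / 72000 m = 4.465e-03 mm/s.
R = 4.465e-03 × 3600 = 16.1 mm/hr.

R ≈ 16.1 mm/hr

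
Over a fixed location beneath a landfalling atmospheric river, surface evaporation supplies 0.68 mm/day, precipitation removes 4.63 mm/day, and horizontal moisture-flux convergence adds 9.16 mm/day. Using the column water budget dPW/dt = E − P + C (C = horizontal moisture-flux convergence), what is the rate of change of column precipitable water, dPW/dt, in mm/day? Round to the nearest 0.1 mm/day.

dPW/dt = E − P + C = 0.68 − 4.63 + (9.16) = 5.2 mm/day.

dPW/dt ≈ 5.2 mm/day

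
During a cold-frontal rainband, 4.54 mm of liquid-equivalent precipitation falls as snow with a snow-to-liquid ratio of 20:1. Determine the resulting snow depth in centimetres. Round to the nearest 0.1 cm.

snow depth ≈ 9.1 cm

Snow depth = liquid × ratio = 4.54 mm × 20 = 90.8 mm = 9.1 cm.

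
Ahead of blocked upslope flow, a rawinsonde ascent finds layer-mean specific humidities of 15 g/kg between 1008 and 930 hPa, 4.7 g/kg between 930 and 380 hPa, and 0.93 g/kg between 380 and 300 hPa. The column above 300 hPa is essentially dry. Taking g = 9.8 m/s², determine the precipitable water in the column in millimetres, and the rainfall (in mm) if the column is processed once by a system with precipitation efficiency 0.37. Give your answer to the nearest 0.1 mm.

Precipitable water is the column-integrated vapour mass per unit area: PW = (1/g) Σ q̄ Δp, with q in kg/kg and Δp in Pa (1 kg/m² of water = 1 mm).
Layer 1008–930 hPa: Δp = 78 hPa = 7800 Pa, q̄ = 0.015 kg/kg → 0.015 × 7800 / 9.8 = 11.94 mm
Layer 930–380 hPa: Δp = 550 hPa = 55000 Pa, q̄ = 0.0047 kg/kg → 0.0047 × 55000 / 9.8 = 26.38 mm
Layer 380–300 hPa: Δp = 80 hPa = 8000 Pa, q̄ = 0.00093 kg/kg → 0.00093 × 8000 / 9.8 = 0.76 mm
PW = 11.94 + 26.38 + 0.76 = 39.08 ≈ 39.1 mm.
Rainfall = ε × PW = 0.37 × 39.1 = 14.5 mm.

PW ≈ 39.1 mm; rainfall ≈ 14.5 mm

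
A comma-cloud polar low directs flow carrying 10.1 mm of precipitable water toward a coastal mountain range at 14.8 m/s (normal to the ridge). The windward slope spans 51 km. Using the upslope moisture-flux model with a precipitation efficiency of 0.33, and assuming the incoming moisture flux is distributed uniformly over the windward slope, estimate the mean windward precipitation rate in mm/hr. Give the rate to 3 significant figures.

Incoming column moisture flux per unit ridge length: F = V × PW = 14.8 × 10.1 = 149.48 mm·m/s.
Spread over the 51 km slope with efficiency ε = 0.33: R = ε·F/W = 0.33 × 149.48 / 51000 m = 9.672e-04 mm/s.
R = 9.672e-04 × 3600 = 3.48 mm/hr.

R ≈ 3.48 mm/hr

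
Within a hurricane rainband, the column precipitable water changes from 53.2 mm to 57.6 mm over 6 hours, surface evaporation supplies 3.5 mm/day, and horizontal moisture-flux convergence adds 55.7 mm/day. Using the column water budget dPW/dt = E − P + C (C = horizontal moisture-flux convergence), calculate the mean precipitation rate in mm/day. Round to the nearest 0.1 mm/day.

dPW/dt = (57.6 − 53.2) mm / (6/24 day) = +17.600 mm/day.
P = E + C − dPW/dt = 3.5 + (55.7) − (+17.600) = 41.6 mm/day.

P ≈ 41.6 mm/day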